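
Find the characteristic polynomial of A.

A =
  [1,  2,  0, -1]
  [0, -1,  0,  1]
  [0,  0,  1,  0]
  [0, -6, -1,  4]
x^4 - 5*x^3 + 9*x^2 - 7*x + 2

Expanding det(x·I − A) (e.g. by cofactor expansion or by noting that A is similar to its Jordan form J, which has the same characteristic polynomial as A) gives
  χ_A(x) = x^4 - 5*x^3 + 9*x^2 - 7*x + 2
which factors as (x - 2)*(x - 1)^3. The eigenvalues (with algebraic multiplicities) are λ = 1 with multiplicity 3, λ = 2 with multiplicity 1.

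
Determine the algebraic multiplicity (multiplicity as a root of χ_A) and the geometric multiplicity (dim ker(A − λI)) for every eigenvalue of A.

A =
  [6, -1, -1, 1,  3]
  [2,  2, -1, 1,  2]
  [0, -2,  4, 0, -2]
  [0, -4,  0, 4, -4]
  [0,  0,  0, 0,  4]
λ = 4: alg = 5, geom = 3

Step 1 — factor the characteristic polynomial to read off the algebraic multiplicities:
  χ_A(x) = (x - 4)^5

Step 2 — compute geometric multiplicities via the rank-nullity identity g(λ) = n − rank(A − λI):
  rank(A − (4)·I) = 2, so dim ker(A − (4)·I) = n − 2 = 3

Summary:
  λ = 4: algebraic multiplicity = 5, geometric multiplicity = 3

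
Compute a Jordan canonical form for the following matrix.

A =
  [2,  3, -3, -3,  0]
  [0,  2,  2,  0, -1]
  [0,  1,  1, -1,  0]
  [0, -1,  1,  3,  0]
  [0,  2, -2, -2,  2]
J_3(2) ⊕ J_1(2) ⊕ J_1(2)

The characteristic polynomial is
  det(x·I − A) = x^5 - 10*x^4 + 40*x^3 - 80*x^2 + 80*x - 32 = (x - 2)^5

Eigenvalues and multiplicities (the geometric multiplicity of λ is n − rank(A − λI), which equals the number of Jordan blocks for λ):
  λ = 2: algebraic multiplicity = 5, geometric multiplicity = 3

Determining the block sizes for each eigenvalue:
  λ = 2: with am = 5 and gm = 3, the partition is not yet determined (e.g. several partitions of 5 into 3 parts exist). Let N = A − (2)·I. Computing rank(N^1) = 2, rank(N^2) = 1, rank(N^3) = 0; the number of blocks of size ≥ j is rank(N^{j−1}) − rank(N^j), giving [3, 1, 1]. So we have 1 block(s) of size 3, 2 block(s) of size 1 → block sizes [3, 1, 1]

Assembling the blocks gives a Jordan form
J =
  [2, 1, 0, 0, 0]
  [0, 2, 1, 0, 0]
  [0, 0, 2, 0, 0]
  [0, 0, 0, 2, 0]
  [0, 0, 0, 0, 2]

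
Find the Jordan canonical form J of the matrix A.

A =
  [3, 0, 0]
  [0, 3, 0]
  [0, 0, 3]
J_1(3) ⊕ J_1(3) ⊕ J_1(3)

The characteristic polynomial is
  det(x·I − A) = x^3 - 9*x^2 + 27*x - 27 = (x - 3)^3

Eigenvalues and multiplicities (the geometric multiplicity of λ is n − rank(A − λI), which equals the number of Jordan blocks for λ):
  λ = 3: algebraic multiplicity = 3, geometric multiplicity = 3

Determining the block sizes for each eigenvalue:
  λ = 3: gm = am = 3, so every block has size 1 → block sizes [1, 1, 1]

Assembling the blocks gives a Jordan form
J =
  [3, 0, 0]
  [0, 3, 0]
  [0, 0, 3]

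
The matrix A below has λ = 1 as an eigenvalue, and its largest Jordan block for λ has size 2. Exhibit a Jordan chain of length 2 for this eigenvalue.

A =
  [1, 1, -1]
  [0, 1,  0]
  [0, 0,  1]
A Jordan chain for λ = 1 of length 2:
v_1 = (1, 0, 0)ᵀ
v_2 = (0, 1, 0)ᵀ

Let N = A − (1)·I. We want v_2 with N^2 v_2 = 0 but N^1 v_2 ≠ 0; then v_{j-1} := N · v_j for j = 2, …, 2.

Pick v_2 = (0, 1, 0)ᵀ.
Then v_1 = N · v_2 = (1, 0, 0)ᵀ.

Sanity check: (A − (1)·I) v_1 = (0, 0, 0)ᵀ = 0. ✓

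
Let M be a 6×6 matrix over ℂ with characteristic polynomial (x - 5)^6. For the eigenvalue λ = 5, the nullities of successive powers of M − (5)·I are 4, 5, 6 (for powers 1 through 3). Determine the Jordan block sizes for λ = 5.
Block sizes for λ = 5: [3, 1, 1, 1]

From the dimensions of kernels of powers, the number of Jordan blocks of size at least j is d_j − d_{j−1} where d_j = dim ker(N^j) (with d_0 = 0). Computing the differences gives [4, 1, 1].
The number of blocks of size exactly k is (#blocks of size ≥ k) − (#blocks of size ≥ k + 1), so the partition is: 3 block(s) of size 1, 1 block(s) of size 3.
In nonincreasing order the block sizes are [3, 1, 1, 1].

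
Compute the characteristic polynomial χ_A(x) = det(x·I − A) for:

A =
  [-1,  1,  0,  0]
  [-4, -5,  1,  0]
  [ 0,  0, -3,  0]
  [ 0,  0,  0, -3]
x^4 + 12*x^3 + 54*x^2 + 108*x + 81

Expanding det(x·I − A) (e.g. by cofactor expansion or by noting that A is similar to its Jordan form J, which has the same characteristic polynomial as A) gives
  χ_A(x) = x^4 + 12*x^3 + 54*x^2 + 108*x + 81
which factors as (x + 3)^4. The eigenvalues (with algebraic multiplicities) are λ = -3 with multiplicity 4.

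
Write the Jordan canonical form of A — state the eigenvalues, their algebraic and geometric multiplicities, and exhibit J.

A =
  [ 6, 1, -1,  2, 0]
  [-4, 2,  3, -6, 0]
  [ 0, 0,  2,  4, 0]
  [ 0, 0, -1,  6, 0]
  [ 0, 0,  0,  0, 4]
J_3(4) ⊕ J_1(4) ⊕ J_1(4)

The characteristic polynomial is
  det(x·I − A) = x^5 - 20*x^4 + 160*x^3 - 640*x^2 + 1280*x - 1024 = (x - 4)^5

Eigenvalues and multiplicities (the geometric multiplicity of λ is n − rank(A − λI), which equals the number of Jordan blocks for λ):
  λ = 4: algebraic multiplicity = 5, geometric multiplicity = 3

Determining the block sizes for each eigenvalue:
  λ = 4: with am = 5 and gm = 3, the partition is not yet determined (e.g. several partitions of 5 into 3 parts exist). Let N = A − (4)·I. Computing rank(N^1) = 2, rank(N^2) = 1, rank(N^3) = 0; the number of blocks of size ≥ j is rank(N^{j−1}) − rank(N^j), giving [3, 1, 1]. So we have 1 block(s) of size 3, 2 block(s) of size 1 → block sizes [3, 1, 1]

Assembling the blocks gives a Jordan form
J =
  [4, 1, 0, 0, 0]
  [0, 4, 1, 0, 0]
  [0, 0, 4, 0, 0]
  [0, 0, 0, 4, 0]
  [0, 0, 0, 0, 4]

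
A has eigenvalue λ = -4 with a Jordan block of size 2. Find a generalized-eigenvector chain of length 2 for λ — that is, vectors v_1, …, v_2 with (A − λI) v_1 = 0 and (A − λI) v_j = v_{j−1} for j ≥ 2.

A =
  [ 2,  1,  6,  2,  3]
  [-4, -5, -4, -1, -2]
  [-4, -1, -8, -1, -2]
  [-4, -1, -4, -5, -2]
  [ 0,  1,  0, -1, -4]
A Jordan chain for λ = -4 of length 2:
v_1 = (6, -4, -4, -4, 0)ᵀ
v_2 = (1, 0, 0, 0, 0)ᵀ

Let N = A − (-4)·I. We want v_2 with N^2 v_2 = 0 but N^1 v_2 ≠ 0; then v_{j-1} := N · v_j for j = 2, …, 2.

Pick v_2 = (1, 0, 0, 0, 0)ᵀ.
Then v_1 = N · v_2 = (6, -4, -4, -4, 0)ᵀ.

Sanity check: (A − (-4)·I) v_1 = (0, 0, 0, 0, 0)ᵀ = 0. ✓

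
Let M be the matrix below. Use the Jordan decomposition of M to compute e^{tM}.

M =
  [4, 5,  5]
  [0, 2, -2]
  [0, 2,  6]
e^{tM} =
  [exp(4*t), 5*t*exp(4*t), 5*t*exp(4*t)]
  [0, -2*t*exp(4*t) + exp(4*t), -2*t*exp(4*t)]
  [0, 2*t*exp(4*t), 2*t*exp(4*t) + exp(4*t)]

Strategy: write M = P · J · P⁻¹ where J is a Jordan canonical form, so e^{tM} = P · e^{tJ} · P⁻¹, and e^{tJ} can be computed block-by-block.

M has Jordan form
J =
  [4, 1, 0]
  [0, 4, 0]
  [0, 0, 4]
(up to reordering of blocks).

Per-block formulas:
  For a 1×1 block at λ = 4: exp(t · [4]) = [e^(4t)].
  For a 2×2 Jordan block J_2(4): exp(t · J_2(4)) = e^(4t)·(I + t·N), where N is the 2×2 nilpotent shift.

After assembling e^{tJ} and conjugating by P, we get:

e^{tM} =
  [exp(4*t), 5*t*exp(4*t), 5*t*exp(4*t)]
  [0, -2*t*exp(4*t) + exp(4*t), -2*t*exp(4*t)]
  [0, 2*t*exp(4*t), 2*t*exp(4*t) + exp(4*t)]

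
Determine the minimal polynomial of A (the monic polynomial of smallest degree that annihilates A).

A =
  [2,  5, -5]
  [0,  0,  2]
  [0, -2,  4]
x^2 - 4*x + 4

The characteristic polynomial is χ_A(x) = (x - 2)^3, so the eigenvalues are known. The minimal polynomial is
  m_A(x) = Π_λ (x − λ)^{k_λ}
where k_λ is the size of the *largest* Jordan block for λ (equivalently, the smallest k with (A − λI)^k v = 0 for every generalised eigenvector v of λ).

  λ = 2: largest Jordan block has size 2, contributing (x − 2)^2

So m_A(x) = (x - 2)^2 = x^2 - 4*x + 4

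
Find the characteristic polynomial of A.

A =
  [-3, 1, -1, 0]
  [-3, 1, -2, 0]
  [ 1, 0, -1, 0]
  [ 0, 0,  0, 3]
x^4 - 6*x^2 - 8*x - 3

Expanding det(x·I − A) (e.g. by cofactor expansion or by noting that A is similar to its Jordan form J, which has the same characteristic polynomial as A) gives
  χ_A(x) = x^4 - 6*x^2 - 8*x - 3
which factors as (x - 3)*(x + 1)^3. The eigenvalues (with algebraic multiplicities) are λ = -1 with multiplicity 3, λ = 3 with multiplicity 1.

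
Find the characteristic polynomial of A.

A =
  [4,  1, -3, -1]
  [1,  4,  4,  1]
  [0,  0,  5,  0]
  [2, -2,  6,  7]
x^4 - 20*x^3 + 150*x^2 - 500*x + 625

Expanding det(x·I − A) (e.g. by cofactor expansion or by noting that A is similar to its Jordan form J, which has the same characteristic polynomial as A) gives
  χ_A(x) = x^4 - 20*x^3 + 150*x^2 - 500*x + 625
which factors as (x - 5)^4. The eigenvalues (with algebraic multiplicities) are λ = 5 with multiplicity 4.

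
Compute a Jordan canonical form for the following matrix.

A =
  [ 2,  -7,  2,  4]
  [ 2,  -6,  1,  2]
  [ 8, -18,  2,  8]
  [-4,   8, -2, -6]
J_3(-2) ⊕ J_1(-2)

The characteristic polynomial is
  det(x·I − A) = x^4 + 8*x^3 + 24*x^2 + 32*x + 16 = (x + 2)^4

Eigenvalues and multiplicities (the geometric multiplicity of λ is n − rank(A − λI), which equals the number of Jordan blocks for λ):
  λ = -2: algebraic multiplicity = 4, geometric multiplicity = 2

Determining the block sizes for each eigenvalue:
  λ = -2: with am = 4 and gm = 2, the partition is not yet determined (e.g. several partitions of 4 into 2 parts exist). Let N = A − (-2)·I. Computing rank(N^1) = 2, rank(N^2) = 1, rank(N^3) = 0; the number of blocks of size ≥ j is rank(N^{j−1}) − rank(N^j), giving [2, 1, 1]. So we have 1 block(s) of size 3, 1 block(s) of size 1 → block sizes [3, 1]

Assembling the blocks gives a Jordan form
J =
  [-2,  1,  0,  0]
  [ 0, -2,  1,  0]
  [ 0,  0, -2,  0]
  [ 0,  0,  0, -2]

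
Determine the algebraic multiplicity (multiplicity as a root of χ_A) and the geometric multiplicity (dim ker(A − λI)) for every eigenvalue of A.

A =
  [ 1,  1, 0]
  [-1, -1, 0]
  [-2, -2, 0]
λ = 0: alg = 3, geom = 2

Step 1 — factor the characteristic polynomial to read off the algebraic multiplicities:
  χ_A(x) = x^3

Step 2 — compute geometric multiplicities via the rank-nullity identity g(λ) = n − rank(A − λI):
  rank(A − (0)·I) = 1, so dim ker(A − (0)·I) = n − 1 = 2

Summary:
  λ = 0: algebraic multiplicity = 3, geometric multiplicity = 2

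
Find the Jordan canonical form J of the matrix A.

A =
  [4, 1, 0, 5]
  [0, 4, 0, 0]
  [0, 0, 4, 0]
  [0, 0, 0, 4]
J_2(4) ⊕ J_1(4) ⊕ J_1(4)

The characteristic polynomial is
  det(x·I − A) = x^4 - 16*x^3 + 96*x^2 - 256*x + 256 = (x - 4)^4

Eigenvalues and multiplicities (the geometric multiplicity of λ is n − rank(A − λI), which equals the number of Jordan blocks for λ):
  λ = 4: algebraic multiplicity = 4, geometric multiplicity = 3

Determining the block sizes for each eigenvalue:
  λ = 4: 3 blocks summing to 4 forces exactly one block of size 2 and the rest size 1 → block sizes [2, 1, 1]

Assembling the blocks gives a Jordan form
J =
  [4, 1, 0, 0]
  [0, 4, 0, 0]
  [0, 0, 4, 0]
  [0, 0, 0, 4]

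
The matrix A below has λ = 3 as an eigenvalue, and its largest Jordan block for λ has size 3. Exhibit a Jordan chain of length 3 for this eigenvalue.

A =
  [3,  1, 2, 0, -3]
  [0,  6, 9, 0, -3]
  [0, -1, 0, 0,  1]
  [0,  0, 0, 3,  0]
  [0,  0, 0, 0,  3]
A Jordan chain for λ = 3 of length 3:
v_1 = (1, 0, 0, 0, 0)ᵀ
v_2 = (1, 3, -1, 0, 0)ᵀ
v_3 = (0, 1, 0, 0, 0)ᵀ

Let N = A − (3)·I. We want v_3 with N^3 v_3 = 0 but N^2 v_3 ≠ 0; then v_{j-1} := N · v_j for j = 3, …, 2.

Pick v_3 = (0, 1, 0, 0, 0)ᵀ.
Then v_2 = N · v_3 = (1, 3, -1, 0, 0)ᵀ.
Then v_1 = N · v_2 = (1, 0, 0, 0, 0)ᵀ.

Sanity check: (A − (3)·I) v_1 = (0, 0, 0, 0, 0)ᵀ = 0. ✓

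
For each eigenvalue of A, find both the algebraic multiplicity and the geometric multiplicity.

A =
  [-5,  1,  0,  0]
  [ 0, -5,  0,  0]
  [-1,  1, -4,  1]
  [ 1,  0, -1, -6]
λ = -5: alg = 4, geom = 2

Step 1 — factor the characteristic polynomial to read off the algebraic multiplicities:
  χ_A(x) = (x + 5)^4

Step 2 — compute geometric multiplicities via the rank-nullity identity g(λ) = n − rank(A − λI):
  rank(A − (-5)·I) = 2, so dim ker(A − (-5)·I) = n − 2 = 2

Summary:
  λ = -5: algebraic multiplicity = 4, geometric multiplicity = 2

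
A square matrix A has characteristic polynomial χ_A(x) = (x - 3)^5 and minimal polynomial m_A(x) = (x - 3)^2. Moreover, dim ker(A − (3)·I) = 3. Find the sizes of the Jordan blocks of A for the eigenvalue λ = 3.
Block sizes for λ = 3: [2, 2, 1]

Step 1 — from the characteristic polynomial, algebraic multiplicity of λ = 3 is 5. From dim ker(A − (3)·I) = 3, there are exactly 3 Jordan blocks for λ = 3.
Step 2 — from the minimal polynomial, the factor (x − 3)^2 tells us the largest block for λ = 3 has size 2.
Step 3 — with total size 5, 3 blocks, and largest block 2, the block sizes (in nonincreasing order) are [2, 2, 1].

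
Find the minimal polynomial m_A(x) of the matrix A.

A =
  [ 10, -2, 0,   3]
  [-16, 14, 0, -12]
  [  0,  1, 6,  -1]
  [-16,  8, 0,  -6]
x^2 - 12*x + 36

The characteristic polynomial is χ_A(x) = (x - 6)^4, so the eigenvalues are known. The minimal polynomial is
  m_A(x) = Π_λ (x − λ)^{k_λ}
where k_λ is the size of the *largest* Jordan block for λ (equivalently, the smallest k with (A − λI)^k v = 0 for every generalised eigenvector v of λ).

  λ = 6: largest Jordan block has size 2, contributing (x − 6)^2

So m_A(x) = (x - 6)^2 = x^2 - 12*x + 36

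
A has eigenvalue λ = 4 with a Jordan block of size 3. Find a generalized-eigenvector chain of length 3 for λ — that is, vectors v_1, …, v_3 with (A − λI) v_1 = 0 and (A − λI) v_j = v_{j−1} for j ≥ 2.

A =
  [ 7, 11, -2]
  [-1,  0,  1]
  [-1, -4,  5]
A Jordan chain for λ = 4 of length 3:
v_1 = (-3, 1, 1)ᵀ
v_2 = (11, -4, -4)ᵀ
v_3 = (0, 1, 0)ᵀ

Let N = A − (4)·I. We want v_3 with N^3 v_3 = 0 but N^2 v_3 ≠ 0; then v_{j-1} := N · v_j for j = 3, …, 2.

Pick v_3 = (0, 1, 0)ᵀ.
Then v_2 = N · v_3 = (11, -4, -4)ᵀ.
Then v_1 = N · v_2 = (-3, 1, 1)ᵀ.

Sanity check: (A − (4)·I) v_1 = (0, 0, 0)ᵀ = 0. ✓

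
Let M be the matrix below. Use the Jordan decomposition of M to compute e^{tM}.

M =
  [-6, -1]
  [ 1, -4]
e^{tM} =
  [-t*exp(-5*t) + exp(-5*t), -t*exp(-5*t)]
  [t*exp(-5*t), t*exp(-5*t) + exp(-5*t)]

Strategy: write M = P · J · P⁻¹ where J is a Jordan canonical form, so e^{tM} = P · e^{tJ} · P⁻¹, and e^{tJ} can be computed block-by-block.

M has Jordan form
J =
  [-5,  1]
  [ 0, -5]
(up to reordering of blocks).

Per-block formulas:
  For a 2×2 Jordan block J_2(-5): exp(t · J_2(-5)) = e^(-5t)·(I + t·N), where N is the 2×2 nilpotent shift.

After assembling e^{tJ} and conjugating by P, we get:

e^{tM} =
  [-t*exp(-5*t) + exp(-5*t), -t*exp(-5*t)]
  [t*exp(-5*t), t*exp(-5*t) + exp(-5*t)]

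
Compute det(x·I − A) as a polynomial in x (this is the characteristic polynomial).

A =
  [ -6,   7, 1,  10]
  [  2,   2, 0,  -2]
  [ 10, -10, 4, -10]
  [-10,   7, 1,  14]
x^4 - 14*x^3 + 72*x^2 - 160*x + 128

Expanding det(x·I − A) (e.g. by cofactor expansion or by noting that A is similar to its Jordan form J, which has the same characteristic polynomial as A) gives
  χ_A(x) = x^4 - 14*x^3 + 72*x^2 - 160*x + 128
which factors as (x - 4)^3*(x - 2). The eigenvalues (with algebraic multiplicities) are λ = 2 with multiplicity 1, λ = 4 with multiplicity 3.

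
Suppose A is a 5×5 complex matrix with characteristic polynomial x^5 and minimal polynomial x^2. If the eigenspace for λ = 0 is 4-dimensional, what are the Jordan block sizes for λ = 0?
Block sizes for λ = 0: [2, 1, 1, 1]

Step 1 — from the characteristic polynomial, algebraic multiplicity of λ = 0 is 5. From dim ker(A − (0)·I) = 4, there are exactly 4 Jordan blocks for λ = 0.
Step 2 — from the minimal polynomial, the factor (x − 0)^2 tells us the largest block for λ = 0 has size 2.
Step 3 — with total size 5, 4 blocks, and largest block 2, the block sizes (in nonincreasing order) are [2, 1, 1, 1].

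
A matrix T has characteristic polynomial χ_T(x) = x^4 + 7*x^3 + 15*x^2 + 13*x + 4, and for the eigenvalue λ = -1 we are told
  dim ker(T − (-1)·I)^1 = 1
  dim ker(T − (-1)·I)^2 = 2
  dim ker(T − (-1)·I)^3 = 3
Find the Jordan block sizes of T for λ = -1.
Block sizes for λ = -1: [3]

From the dimensions of kernels of powers, the number of Jordan blocks of size at least j is d_j − d_{j−1} where d_j = dim ker(N^j) (with d_0 = 0). Computing the differences gives [1, 1, 1].
The number of blocks of size exactly k is (#blocks of size ≥ k) − (#blocks of size ≥ k + 1), so the partition is: 1 block(s) of size 3.
In nonincreasing order the block sizes are [3].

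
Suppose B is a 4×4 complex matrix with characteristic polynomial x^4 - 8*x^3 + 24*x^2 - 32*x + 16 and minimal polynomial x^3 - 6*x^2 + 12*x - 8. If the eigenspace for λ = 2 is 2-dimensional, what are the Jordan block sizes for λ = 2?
Block sizes for λ = 2: [3, 1]

Step 1 — from the characteristic polynomial, algebraic multiplicity of λ = 2 is 4. From dim ker(B − (2)·I) = 2, there are exactly 2 Jordan blocks for λ = 2.
Step 2 — from the minimal polynomial, the factor (x − 2)^3 tells us the largest block for λ = 2 has size 3.
Step 3 — with total size 4, 2 blocks, and largest block 3, the block sizes (in nonincreasing order) are [3, 1].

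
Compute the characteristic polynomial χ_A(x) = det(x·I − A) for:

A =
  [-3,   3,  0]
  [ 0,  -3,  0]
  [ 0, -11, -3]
x^3 + 9*x^2 + 27*x + 27

Expanding det(x·I − A) (e.g. by cofactor expansion or by noting that A is similar to its Jordan form J, which has the same characteristic polynomial as A) gives
  χ_A(x) = x^3 + 9*x^2 + 27*x + 27
which factors as (x + 3)^3. The eigenvalues (with algebraic multiplicities) are λ = -3 with multiplicity 3.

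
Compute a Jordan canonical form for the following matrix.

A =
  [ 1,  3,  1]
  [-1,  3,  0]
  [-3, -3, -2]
J_1(0) ⊕ J_2(1)

The characteristic polynomial is
  det(x·I − A) = x^3 - 2*x^2 + x = x*(x - 1)^2

Eigenvalues and multiplicities (the geometric multiplicity of λ is n − rank(A − λI), which equals the number of Jordan blocks for λ):
  λ = 0: algebraic multiplicity = 1, geometric multiplicity = 1
  λ = 1: algebraic multiplicity = 2, geometric multiplicity = 1

Determining the block sizes for each eigenvalue:
  λ = 0: one block (gm = 1), so the single block has size am = 1 → block sizes [1]
  λ = 1: one block (gm = 1), so the single block has size am = 2 → block sizes [2]

Assembling the blocks gives a Jordan form
J =
  [0, 0, 0]
  [0, 1, 1]
  [0, 0, 1]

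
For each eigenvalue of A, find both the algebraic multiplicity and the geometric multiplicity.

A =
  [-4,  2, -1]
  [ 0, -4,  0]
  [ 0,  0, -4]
λ = -4: alg = 3, geom = 2

Step 1 — factor the characteristic polynomial to read off the algebraic multiplicities:
  χ_A(x) = (x + 4)^3

Step 2 — compute geometric multiplicities via the rank-nullity identity g(λ) = n − rank(A − λI):
  rank(A − (-4)·I) = 1, so dim ker(A − (-4)·I) = n − 1 = 2

Summary:
  λ = -4: algebraic multiplicity = 3, geometric multiplicity = 2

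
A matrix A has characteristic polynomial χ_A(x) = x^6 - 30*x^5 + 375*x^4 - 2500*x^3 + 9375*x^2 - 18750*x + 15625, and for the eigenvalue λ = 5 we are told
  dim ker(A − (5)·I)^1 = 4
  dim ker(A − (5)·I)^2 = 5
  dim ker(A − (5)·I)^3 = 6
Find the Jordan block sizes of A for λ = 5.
Block sizes for λ = 5: [3, 1, 1, 1]

From the dimensions of kernels of powers, the number of Jordan blocks of size at least j is d_j − d_{j−1} where d_j = dim ker(N^j) (with d_0 = 0). Computing the differences gives [4, 1, 1].
The number of blocks of size exactly k is (#blocks of size ≥ k) − (#blocks of size ≥ k + 1), so the partition is: 3 block(s) of size 1, 1 block(s) of size 3.
In nonincreasing order the block sizes are [3, 1, 1, 1].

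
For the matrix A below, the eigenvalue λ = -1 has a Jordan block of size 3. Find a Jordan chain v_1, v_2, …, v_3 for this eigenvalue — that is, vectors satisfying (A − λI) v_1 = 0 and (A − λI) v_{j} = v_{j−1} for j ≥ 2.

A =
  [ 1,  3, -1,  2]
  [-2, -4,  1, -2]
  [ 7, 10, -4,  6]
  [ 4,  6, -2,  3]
A Jordan chain for λ = -1 of length 3:
v_1 = (-1, 1, -3, -2)ᵀ
v_2 = (2, -2, 7, 4)ᵀ
v_3 = (1, 0, 0, 0)ᵀ

Let N = A − (-1)·I. We want v_3 with N^3 v_3 = 0 but N^2 v_3 ≠ 0; then v_{j-1} := N · v_j for j = 3, …, 2.

Pick v_3 = (1, 0, 0, 0)ᵀ.
Then v_2 = N · v_3 = (2, -2, 7, 4)ᵀ.
Then v_1 = N · v_2 = (-1, 1, -3, -2)ᵀ.

Sanity check: (A − (-1)·I) v_1 = (0, 0, 0, 0)ᵀ = 0. ✓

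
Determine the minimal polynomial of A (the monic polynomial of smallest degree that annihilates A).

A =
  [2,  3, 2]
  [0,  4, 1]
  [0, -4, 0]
x^3 - 6*x^2 + 12*x - 8

The characteristic polynomial is χ_A(x) = (x - 2)^3, so the eigenvalues are known. The minimal polynomial is
  m_A(x) = Π_λ (x − λ)^{k_λ}
where k_λ is the size of the *largest* Jordan block for λ (equivalently, the smallest k with (A − λI)^k v = 0 for every generalised eigenvector v of λ).

  λ = 2: largest Jordan block has size 3, contributing (x − 2)^3

So m_A(x) = (x - 2)^3 = x^3 - 6*x^2 + 12*x - 8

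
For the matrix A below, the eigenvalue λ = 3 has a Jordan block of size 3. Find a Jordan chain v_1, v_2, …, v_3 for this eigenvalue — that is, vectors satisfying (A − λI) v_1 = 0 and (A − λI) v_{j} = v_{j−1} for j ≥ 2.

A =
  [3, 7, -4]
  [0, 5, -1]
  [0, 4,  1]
A Jordan chain for λ = 3 of length 3:
v_1 = (-2, 0, 0)ᵀ
v_2 = (7, 2, 4)ᵀ
v_3 = (0, 1, 0)ᵀ

Let N = A − (3)·I. We want v_3 with N^3 v_3 = 0 but N^2 v_3 ≠ 0; then v_{j-1} := N · v_j for j = 3, …, 2.

Pick v_3 = (0, 1, 0)ᵀ.
Then v_2 = N · v_3 = (7, 2, 4)ᵀ.
Then v_1 = N · v_2 = (-2, 0, 0)ᵀ.

Sanity check: (A − (3)·I) v_1 = (0, 0, 0)ᵀ = 0. ✓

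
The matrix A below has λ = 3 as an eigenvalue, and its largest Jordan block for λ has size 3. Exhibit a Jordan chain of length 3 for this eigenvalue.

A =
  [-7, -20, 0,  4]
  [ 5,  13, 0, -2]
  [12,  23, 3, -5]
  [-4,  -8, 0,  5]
A Jordan chain for λ = 3 of length 3:
v_1 = (0, 0, -1, 0)ᵀ
v_2 = (-2, 1, 2, 0)ᵀ
v_3 = (1, 0, 0, 2)ᵀ

Let N = A − (3)·I. We want v_3 with N^3 v_3 = 0 but N^2 v_3 ≠ 0; then v_{j-1} := N · v_j for j = 3, …, 2.

Pick v_3 = (1, 0, 0, 2)ᵀ.
Then v_2 = N · v_3 = (-2, 1, 2, 0)ᵀ.
Then v_1 = N · v_2 = (0, 0, -1, 0)ᵀ.

Sanity check: (A − (3)·I) v_1 = (0, 0, 0, 0)ᵀ = 0. ✓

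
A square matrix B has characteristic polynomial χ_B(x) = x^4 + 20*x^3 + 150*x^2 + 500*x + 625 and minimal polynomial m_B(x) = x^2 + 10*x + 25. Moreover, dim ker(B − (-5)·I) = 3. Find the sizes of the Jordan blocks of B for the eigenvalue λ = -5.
Block sizes for λ = -5: [2, 1, 1]

Step 1 — from the characteristic polynomial, algebraic multiplicity of λ = -5 is 4. From dim ker(B − (-5)·I) = 3, there are exactly 3 Jordan blocks for λ = -5.
Step 2 — from the minimal polynomial, the factor (x + 5)^2 tells us the largest block for λ = -5 has size 2.
Step 3 — with total size 4, 3 blocks, and largest block 2, the block sizes (in nonincreasing order) are [2, 1, 1].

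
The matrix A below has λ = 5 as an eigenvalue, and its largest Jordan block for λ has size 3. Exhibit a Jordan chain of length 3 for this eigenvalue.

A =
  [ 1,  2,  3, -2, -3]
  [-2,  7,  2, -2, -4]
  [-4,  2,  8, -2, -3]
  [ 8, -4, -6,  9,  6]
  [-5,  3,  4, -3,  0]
A Jordan chain for λ = 5 of length 3:
v_1 = (-1, 0, -1, 2, -1)ᵀ
v_2 = (-4, -2, -4, 8, -5)ᵀ
v_3 = (1, 0, 0, 0, 0)ᵀ

Let N = A − (5)·I. We want v_3 with N^3 v_3 = 0 but N^2 v_3 ≠ 0; then v_{j-1} := N · v_j for j = 3, …, 2.

Pick v_3 = (1, 0, 0, 0, 0)ᵀ.
Then v_2 = N · v_3 = (-4, -2, -4, 8, -5)ᵀ.
Then v_1 = N · v_2 = (-1, 0, -1, 2, -1)ᵀ.

Sanity check: (A − (5)·I) v_1 = (0, 0, 0, 0, 0)ᵀ = 0. ✓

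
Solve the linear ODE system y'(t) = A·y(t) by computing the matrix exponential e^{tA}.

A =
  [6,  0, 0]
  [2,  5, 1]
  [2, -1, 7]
e^{tA} =
  [exp(6*t), 0, 0]
  [2*t*exp(6*t), -t*exp(6*t) + exp(6*t), t*exp(6*t)]
  [2*t*exp(6*t), -t*exp(6*t), t*exp(6*t) + exp(6*t)]

Strategy: write A = P · J · P⁻¹ where J is a Jordan canonical form, so e^{tA} = P · e^{tJ} · P⁻¹, and e^{tJ} can be computed block-by-block.

A has Jordan form
J =
  [6, 1, 0]
  [0, 6, 0]
  [0, 0, 6]
(up to reordering of blocks).

Per-block formulas:
  For a 2×2 Jordan block J_2(6): exp(t · J_2(6)) = e^(6t)·(I + t·N), where N is the 2×2 nilpotent shift.
  For a 1×1 block at λ = 6: exp(t · [6]) = [e^(6t)].

After assembling e^{tJ} and conjugating by P, we get:

e^{tA} =
  [exp(6*t), 0, 0]
  [2*t*exp(6*t), -t*exp(6*t) + exp(6*t), t*exp(6*t)]
  [2*t*exp(6*t), -t*exp(6*t), t*exp(6*t) + exp(6*t)]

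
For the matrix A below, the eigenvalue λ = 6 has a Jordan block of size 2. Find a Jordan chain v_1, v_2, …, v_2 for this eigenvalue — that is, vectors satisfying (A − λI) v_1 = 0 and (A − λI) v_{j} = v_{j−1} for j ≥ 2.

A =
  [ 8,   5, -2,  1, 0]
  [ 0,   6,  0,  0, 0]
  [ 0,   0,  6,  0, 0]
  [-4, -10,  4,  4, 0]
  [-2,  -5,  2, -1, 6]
A Jordan chain for λ = 6 of length 2:
v_1 = (2, 0, 0, -4, -2)ᵀ
v_2 = (1, 0, 0, 0, 0)ᵀ

Let N = A − (6)·I. We want v_2 with N^2 v_2 = 0 but N^1 v_2 ≠ 0; then v_{j-1} := N · v_j for j = 2, …, 2.

Pick v_2 = (1, 0, 0, 0, 0)ᵀ.
Then v_1 = N · v_2 = (2, 0, 0, -4, -2)ᵀ.

Sanity check: (A − (6)·I) v_1 = (0, 0, 0, 0, 0)ᵀ = 0. ✓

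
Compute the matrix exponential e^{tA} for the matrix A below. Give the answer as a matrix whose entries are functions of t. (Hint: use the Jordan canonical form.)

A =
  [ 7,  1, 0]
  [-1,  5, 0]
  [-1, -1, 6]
e^{tA} =
  [t*exp(6*t) + exp(6*t), t*exp(6*t), 0]
  [-t*exp(6*t), -t*exp(6*t) + exp(6*t), 0]
  [-t*exp(6*t), -t*exp(6*t), exp(6*t)]

Strategy: write A = P · J · P⁻¹ where J is a Jordan canonical form, so e^{tA} = P · e^{tJ} · P⁻¹, and e^{tJ} can be computed block-by-block.

A has Jordan form
J =
  [6, 1, 0]
  [0, 6, 0]
  [0, 0, 6]
(up to reordering of blocks).

Per-block formulas:
  For a 1×1 block at λ = 6: exp(t · [6]) = [e^(6t)].
  For a 2×2 Jordan block J_2(6): exp(t · J_2(6)) = e^(6t)·(I + t·N), where N is the 2×2 nilpotent shift.

After assembling e^{tJ} and conjugating by P, we get:

e^{tA} =
  [t*exp(6*t) + exp(6*t), t*exp(6*t), 0]
  [-t*exp(6*t), -t*exp(6*t) + exp(6*t), 0]
  [-t*exp(6*t), -t*exp(6*t), exp(6*t)]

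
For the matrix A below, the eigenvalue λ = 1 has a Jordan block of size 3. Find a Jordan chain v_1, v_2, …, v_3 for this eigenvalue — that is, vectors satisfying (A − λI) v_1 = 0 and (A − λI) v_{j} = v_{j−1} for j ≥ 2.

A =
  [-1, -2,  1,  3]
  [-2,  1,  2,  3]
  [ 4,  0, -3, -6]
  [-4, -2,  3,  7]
A Jordan chain for λ = 1 of length 3:
v_1 = (-2, -2, 4, -4)ᵀ
v_2 = (-2, 0, 0, -2)ᵀ
v_3 = (0, 1, 0, 0)ᵀ

Let N = A − (1)·I. We want v_3 with N^3 v_3 = 0 but N^2 v_3 ≠ 0; then v_{j-1} := N · v_j for j = 3, …, 2.

Pick v_3 = (0, 1, 0, 0)ᵀ.
Then v_2 = N · v_3 = (-2, 0, 0, -2)ᵀ.
Then v_1 = N · v_2 = (-2, -2, 4, -4)ᵀ.

Sanity check: (A − (1)·I) v_1 = (0, 0, 0, 0)ᵀ = 0. ✓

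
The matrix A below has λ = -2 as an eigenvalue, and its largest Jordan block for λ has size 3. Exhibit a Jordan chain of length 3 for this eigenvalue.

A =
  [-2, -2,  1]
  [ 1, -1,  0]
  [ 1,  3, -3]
A Jordan chain for λ = -2 of length 3:
v_1 = (-1, 1, 2)ᵀ
v_2 = (0, 1, 1)ᵀ
v_3 = (1, 0, 0)ᵀ

Let N = A − (-2)·I. We want v_3 with N^3 v_3 = 0 but N^2 v_3 ≠ 0; then v_{j-1} := N · v_j for j = 3, …, 2.

Pick v_3 = (1, 0, 0)ᵀ.
Then v_2 = N · v_3 = (0, 1, 1)ᵀ.
Then v_1 = N · v_2 = (-1, 1, 2)ᵀ.

Sanity check: (A − (-2)·I) v_1 = (0, 0, 0)ᵀ = 0. ✓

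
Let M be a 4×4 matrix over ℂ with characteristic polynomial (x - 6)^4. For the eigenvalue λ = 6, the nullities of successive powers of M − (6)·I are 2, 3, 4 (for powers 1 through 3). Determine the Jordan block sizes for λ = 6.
Block sizes for λ = 6: [3, 1]

From the dimensions of kernels of powers, the number of Jordan blocks of size at least j is d_j − d_{j−1} where d_j = dim ker(N^j) (with d_0 = 0). Computing the differences gives [2, 1, 1].
The number of blocks of size exactly k is (#blocks of size ≥ k) − (#blocks of size ≥ k + 1), so the partition is: 1 block(s) of size 1, 1 block(s) of size 3.
In nonincreasing order the block sizes are [3, 1].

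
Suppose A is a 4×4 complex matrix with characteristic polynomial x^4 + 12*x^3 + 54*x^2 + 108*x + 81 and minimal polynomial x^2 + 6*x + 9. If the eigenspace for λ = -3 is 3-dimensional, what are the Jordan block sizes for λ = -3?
Block sizes for λ = -3: [2, 1, 1]

Step 1 — from the characteristic polynomial, algebraic multiplicity of λ = -3 is 4. From dim ker(A − (-3)·I) = 3, there are exactly 3 Jordan blocks for λ = -3.
Step 2 — from the minimal polynomial, the factor (x + 3)^2 tells us the largest block for λ = -3 has size 2.
Step 3 — with total size 4, 3 blocks, and largest block 2, the block sizes (in nonincreasing order) are [2, 1, 1].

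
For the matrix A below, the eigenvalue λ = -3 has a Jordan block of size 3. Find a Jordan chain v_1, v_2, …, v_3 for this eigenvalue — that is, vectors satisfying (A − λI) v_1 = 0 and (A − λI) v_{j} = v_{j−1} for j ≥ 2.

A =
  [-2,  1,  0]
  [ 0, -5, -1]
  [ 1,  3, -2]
A Jordan chain for λ = -3 of length 3:
v_1 = (1, -1, 2)ᵀ
v_2 = (1, 0, 1)ᵀ
v_3 = (1, 0, 0)ᵀ

Let N = A − (-3)·I. We want v_3 with N^3 v_3 = 0 but N^2 v_3 ≠ 0; then v_{j-1} := N · v_j for j = 3, …, 2.

Pick v_3 = (1, 0, 0)ᵀ.
Then v_2 = N · v_3 = (1, 0, 1)ᵀ.
Then v_1 = N · v_2 = (1, -1, 2)ᵀ.

Sanity check: (A − (-3)·I) v_1 = (0, 0, 0)ᵀ = 0. ✓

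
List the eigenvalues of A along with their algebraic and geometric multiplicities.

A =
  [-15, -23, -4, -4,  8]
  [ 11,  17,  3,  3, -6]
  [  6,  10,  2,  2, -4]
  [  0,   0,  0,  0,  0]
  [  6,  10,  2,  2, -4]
λ = 0: alg = 5, geom = 3

Step 1 — factor the characteristic polynomial to read off the algebraic multiplicities:
  χ_A(x) = x^5

Step 2 — compute geometric multiplicities via the rank-nullity identity g(λ) = n − rank(A − λI):
  rank(A − (0)·I) = 2, so dim ker(A − (0)·I) = n − 2 = 3

Summary:
  λ = 0: algebraic multiplicity = 5, geometric multiplicity = 3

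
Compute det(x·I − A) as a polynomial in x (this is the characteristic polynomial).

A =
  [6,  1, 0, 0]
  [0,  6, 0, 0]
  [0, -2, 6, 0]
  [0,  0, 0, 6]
x^4 - 24*x^3 + 216*x^2 - 864*x + 1296

Expanding det(x·I − A) (e.g. by cofactor expansion or by noting that A is similar to its Jordan form J, which has the same characteristic polynomial as A) gives
  χ_A(x) = x^4 - 24*x^3 + 216*x^2 - 864*x + 1296
which factors as (x - 6)^4. The eigenvalues (with algebraic multiplicities) are λ = 6 with multiplicity 4.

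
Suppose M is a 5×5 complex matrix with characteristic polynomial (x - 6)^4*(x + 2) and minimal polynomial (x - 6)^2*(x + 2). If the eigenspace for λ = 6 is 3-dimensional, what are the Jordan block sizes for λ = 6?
Block sizes for λ = 6: [2, 1, 1]

Step 1 — from the characteristic polynomial, algebraic multiplicity of λ = 6 is 4. From dim ker(M − (6)·I) = 3, there are exactly 3 Jordan blocks for λ = 6.
Step 2 — from the minimal polynomial, the factor (x − 6)^2 tells us the largest block for λ = 6 has size 2.
Step 3 — with total size 4, 3 blocks, and largest block 2, the block sizes (in nonincreasing order) are [2, 1, 1].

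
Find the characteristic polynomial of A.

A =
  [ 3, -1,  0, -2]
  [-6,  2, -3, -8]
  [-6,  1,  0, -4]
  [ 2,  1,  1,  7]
x^4 - 12*x^3 + 54*x^2 - 108*x + 81

Expanding det(x·I − A) (e.g. by cofactor expansion or by noting that A is similar to its Jordan form J, which has the same characteristic polynomial as A) gives
  χ_A(x) = x^4 - 12*x^3 + 54*x^2 - 108*x + 81
which factors as (x - 3)^4. The eigenvalues (with algebraic multiplicities) are λ = 3 with multiplicity 4.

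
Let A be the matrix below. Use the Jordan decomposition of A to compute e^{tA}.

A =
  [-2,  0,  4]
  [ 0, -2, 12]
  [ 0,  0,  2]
e^{tA} =
  [exp(-2*t), 0, exp(2*t) - exp(-2*t)]
  [0, exp(-2*t), 3*exp(2*t) - 3*exp(-2*t)]
  [0, 0, exp(2*t)]

Strategy: write A = P · J · P⁻¹ where J is a Jordan canonical form, so e^{tA} = P · e^{tJ} · P⁻¹, and e^{tJ} can be computed block-by-block.

A has Jordan form
J =
  [-2,  0, 0]
  [ 0, -2, 0]
  [ 0,  0, 2]
(up to reordering of blocks).

Per-block formulas:
  For a 1×1 block at λ = -2: exp(t · [-2]) = [e^(-2t)].
  For a 1×1 block at λ = 2: exp(t · [2]) = [e^(2t)].

After assembling e^{tJ} and conjugating by P, we get:

e^{tA} =
  [exp(-2*t), 0, exp(2*t) - exp(-2*t)]
  [0, exp(-2*t), 3*exp(2*t) - 3*exp(-2*t)]
  [0, 0, exp(2*t)]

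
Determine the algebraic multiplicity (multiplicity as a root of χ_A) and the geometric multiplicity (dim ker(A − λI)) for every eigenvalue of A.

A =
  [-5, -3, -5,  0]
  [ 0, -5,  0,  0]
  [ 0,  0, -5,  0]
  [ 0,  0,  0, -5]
λ = -5: alg = 4, geom = 3

Step 1 — factor the characteristic polynomial to read off the algebraic multiplicities:
  χ_A(x) = (x + 5)^4

Step 2 — compute geometric multiplicities via the rank-nullity identity g(λ) = n − rank(A − λI):
  rank(A − (-5)·I) = 1, so dim ker(A − (-5)·I) = n − 1 = 3

Summary:
  λ = -5: algebraic multiplicity = 4, geometric multiplicity = 3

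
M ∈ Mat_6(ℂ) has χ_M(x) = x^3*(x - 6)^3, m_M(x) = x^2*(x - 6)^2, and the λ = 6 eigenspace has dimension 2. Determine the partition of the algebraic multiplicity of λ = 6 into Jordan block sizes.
Block sizes for λ = 6: [2, 1]

Step 1 — from the characteristic polynomial, algebraic multiplicity of λ = 6 is 3. From dim ker(M − (6)·I) = 2, there are exactly 2 Jordan blocks for λ = 6.
Step 2 — from the minimal polynomial, the factor (x − 6)^2 tells us the largest block for λ = 6 has size 2.
Step 3 — with total size 3, 2 blocks, and largest block 2, the block sizes (in nonincreasing order) are [2, 1].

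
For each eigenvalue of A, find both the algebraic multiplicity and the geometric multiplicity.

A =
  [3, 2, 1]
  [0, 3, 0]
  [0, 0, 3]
λ = 3: alg = 3, geom = 2

Step 1 — factor the characteristic polynomial to read off the algebraic multiplicities:
  χ_A(x) = (x - 3)^3

Step 2 — compute geometric multiplicities via the rank-nullity identity g(λ) = n − rank(A − λI):
  rank(A − (3)·I) = 1, so dim ker(A − (3)·I) = n − 1 = 2

Summary:
  λ = 3: algebraic multiplicity = 3, geometric multiplicity = 2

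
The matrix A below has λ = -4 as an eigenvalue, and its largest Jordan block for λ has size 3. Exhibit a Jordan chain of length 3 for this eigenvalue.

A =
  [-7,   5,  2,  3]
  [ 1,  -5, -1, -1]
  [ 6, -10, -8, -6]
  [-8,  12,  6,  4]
A Jordan chain for λ = -4 of length 3:
v_1 = (2, -2, -4, 8)ᵀ
v_2 = (-3, 1, 6, -8)ᵀ
v_3 = (1, 0, 0, 0)ᵀ

Let N = A − (-4)·I. We want v_3 with N^3 v_3 = 0 but N^2 v_3 ≠ 0; then v_{j-1} := N · v_j for j = 3, …, 2.

Pick v_3 = (1, 0, 0, 0)ᵀ.
Then v_2 = N · v_3 = (-3, 1, 6, -8)ᵀ.
Then v_1 = N · v_2 = (2, -2, -4, 8)ᵀ.

Sanity check: (A − (-4)·I) v_1 = (0, 0, 0, 0)ᵀ = 0. ✓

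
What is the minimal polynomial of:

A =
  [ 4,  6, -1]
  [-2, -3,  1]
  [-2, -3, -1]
x^3

The characteristic polynomial is χ_A(x) = x^3, so the eigenvalues are known. The minimal polynomial is
  m_A(x) = Π_λ (x − λ)^{k_λ}
where k_λ is the size of the *largest* Jordan block for λ (equivalently, the smallest k with (A − λI)^k v = 0 for every generalised eigenvector v of λ).

  λ = 0: largest Jordan block has size 3, contributing (x − 0)^3

So m_A(x) = x^3 = x^3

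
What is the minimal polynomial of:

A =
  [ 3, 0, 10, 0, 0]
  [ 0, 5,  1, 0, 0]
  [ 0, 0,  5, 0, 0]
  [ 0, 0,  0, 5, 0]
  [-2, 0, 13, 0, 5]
x^3 - 13*x^2 + 55*x - 75

The characteristic polynomial is χ_A(x) = (x - 5)^4*(x - 3), so the eigenvalues are known. The minimal polynomial is
  m_A(x) = Π_λ (x − λ)^{k_λ}
where k_λ is the size of the *largest* Jordan block for λ (equivalently, the smallest k with (A − λI)^k v = 0 for every generalised eigenvector v of λ).

  λ = 3: largest Jordan block has size 1, contributing (x − 3)
  λ = 5: largest Jordan block has size 2, contributing (x − 5)^2

So m_A(x) = (x - 5)^2*(x - 3) = x^3 - 13*x^2 + 55*x - 75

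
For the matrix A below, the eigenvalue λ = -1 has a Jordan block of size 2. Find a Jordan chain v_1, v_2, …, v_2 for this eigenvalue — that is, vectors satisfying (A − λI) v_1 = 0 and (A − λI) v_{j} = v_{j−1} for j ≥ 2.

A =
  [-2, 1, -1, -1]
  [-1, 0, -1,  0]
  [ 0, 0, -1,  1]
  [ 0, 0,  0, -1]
A Jordan chain for λ = -1 of length 2:
v_1 = (-1, -1, 0, 0)ᵀ
v_2 = (1, 0, 0, 0)ᵀ

Let N = A − (-1)·I. We want v_2 with N^2 v_2 = 0 but N^1 v_2 ≠ 0; then v_{j-1} := N · v_j for j = 2, …, 2.

Pick v_2 = (1, 0, 0, 0)ᵀ.
Then v_1 = N · v_2 = (-1, -1, 0, 0)ᵀ.

Sanity check: (A − (-1)·I) v_1 = (0, 0, 0, 0)ᵀ = 0. ✓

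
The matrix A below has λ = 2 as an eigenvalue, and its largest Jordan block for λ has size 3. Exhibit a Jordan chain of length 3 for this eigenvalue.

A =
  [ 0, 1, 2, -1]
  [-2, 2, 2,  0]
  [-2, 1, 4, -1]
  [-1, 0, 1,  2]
A Jordan chain for λ = 2 of length 3:
v_1 = (-1, 0, -1, 0)ᵀ
v_2 = (-2, -2, -2, -1)ᵀ
v_3 = (1, 0, 0, 0)ᵀ

Let N = A − (2)·I. We want v_3 with N^3 v_3 = 0 but N^2 v_3 ≠ 0; then v_{j-1} := N · v_j for j = 3, …, 2.

Pick v_3 = (1, 0, 0, 0)ᵀ.
Then v_2 = N · v_3 = (-2, -2, -2, -1)ᵀ.
Then v_1 = N · v_2 = (-1, 0, -1, 0)ᵀ.

Sanity check: (A − (2)·I) v_1 = (0, 0, 0, 0)ᵀ = 0. ✓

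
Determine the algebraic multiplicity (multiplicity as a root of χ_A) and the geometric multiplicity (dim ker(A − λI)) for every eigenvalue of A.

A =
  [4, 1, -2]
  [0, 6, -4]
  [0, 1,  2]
λ = 4: alg = 3, geom = 2

Step 1 — factor the characteristic polynomial to read off the algebraic multiplicities:
  χ_A(x) = (x - 4)^3

Step 2 — compute geometric multiplicities via the rank-nullity identity g(λ) = n − rank(A − λI):
  rank(A − (4)·I) = 1, so dim ker(A − (4)·I) = n − 1 = 2

Summary:
  λ = 4: algebraic multiplicity = 3, geometric multiplicity = 2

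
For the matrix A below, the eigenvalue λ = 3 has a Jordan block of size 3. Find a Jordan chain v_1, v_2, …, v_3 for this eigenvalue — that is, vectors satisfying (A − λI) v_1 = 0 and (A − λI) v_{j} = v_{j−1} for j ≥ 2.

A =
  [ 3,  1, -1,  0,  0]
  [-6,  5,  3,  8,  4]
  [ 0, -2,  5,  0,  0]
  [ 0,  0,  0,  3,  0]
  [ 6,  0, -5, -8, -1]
A Jordan chain for λ = 3 of length 3:
v_1 = (-6, 12, 12, 0, -24)ᵀ
v_2 = (0, -6, 0, 0, 6)ᵀ
v_3 = (1, 0, 0, 0, 0)ᵀ

Let N = A − (3)·I. We want v_3 with N^3 v_3 = 0 but N^2 v_3 ≠ 0; then v_{j-1} := N · v_j for j = 3, …, 2.

Pick v_3 = (1, 0, 0, 0, 0)ᵀ.
Then v_2 = N · v_3 = (0, -6, 0, 0, 6)ᵀ.
Then v_1 = N · v_2 = (-6, 12, 12, 0, -24)ᵀ.

Sanity check: (A − (3)·I) v_1 = (0, 0, 0, 0, 0)ᵀ = 0. ✓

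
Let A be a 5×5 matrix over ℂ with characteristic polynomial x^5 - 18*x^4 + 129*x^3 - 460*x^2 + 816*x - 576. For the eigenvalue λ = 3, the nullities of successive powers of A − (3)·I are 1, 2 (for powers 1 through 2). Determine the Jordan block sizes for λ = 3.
Block sizes for λ = 3: [2]

From the dimensions of kernels of powers, the number of Jordan blocks of size at least j is d_j − d_{j−1} where d_j = dim ker(N^j) (with d_0 = 0). Computing the differences gives [1, 1].
The number of blocks of size exactly k is (#blocks of size ≥ k) − (#blocks of size ≥ k + 1), so the partition is: 1 block(s) of size 2.
In nonincreasing order the block sizes are [2].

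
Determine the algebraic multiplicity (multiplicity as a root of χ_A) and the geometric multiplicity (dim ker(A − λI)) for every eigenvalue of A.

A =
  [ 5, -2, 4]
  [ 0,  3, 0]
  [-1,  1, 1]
λ = 3: alg = 3, geom = 2

Step 1 — factor the characteristic polynomial to read off the algebraic multiplicities:
  χ_A(x) = (x - 3)^3

Step 2 — compute geometric multiplicities via the rank-nullity identity g(λ) = n − rank(A − λI):
  rank(A − (3)·I) = 1, so dim ker(A − (3)·I) = n − 1 = 2

Summary:
  λ = 3: algebraic multiplicity = 3, geometric multiplicity = 2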